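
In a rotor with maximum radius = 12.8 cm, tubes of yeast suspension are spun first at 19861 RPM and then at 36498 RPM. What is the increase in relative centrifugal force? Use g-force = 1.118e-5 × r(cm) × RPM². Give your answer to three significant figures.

RCF₁ = 1.118 × 10⁻⁵ × 12.8 × (19861)² = 1.118 × 10⁻⁵ × 12.8 × 394,459,321 ≈ 56,448.7 × g
RCF₂ = 1.118 × 10⁻⁵ × 12.8 × (36498)² = 1.118 × 10⁻⁵ × 12.8 × 1,332,104,004 ≈ 190,629.4 × g
Increase = 190,629.4 − 56,448.7 = 134,180.7

≈ 134000 x g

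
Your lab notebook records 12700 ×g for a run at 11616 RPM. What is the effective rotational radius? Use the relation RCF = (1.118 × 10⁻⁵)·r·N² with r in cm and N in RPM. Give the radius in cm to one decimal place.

12700 = 1.118 × 10⁻⁵ × r × (11616)²
r = 12700 / (1.118 × 10⁻⁵ × 134,931,456) = 12700 / 1508.534 ≈ 8.419 cm

r ≈ 8.4 cm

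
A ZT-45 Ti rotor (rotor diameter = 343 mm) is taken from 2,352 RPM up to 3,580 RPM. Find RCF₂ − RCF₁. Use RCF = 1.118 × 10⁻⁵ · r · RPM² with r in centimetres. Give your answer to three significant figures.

r = 343 mm / 2 = 171.5 mm = 17.15 cm
RCF₁ = 1.118 × 10⁻⁵ × 17.15 × (2352)² = 1.118 × 10⁻⁵ × 17.15 × 5,531,904 ≈ 1,060.7 × g
RCF₂ = 1.118 × 10⁻⁵ × 17.15 × (3580)² = 1.118 × 10⁻⁵ × 17.15 × 12,816,400 ≈ 2,457.4 × g
Increase = 2,457.4 − 1,060.7 = 1,396.7

≈ 1400 x g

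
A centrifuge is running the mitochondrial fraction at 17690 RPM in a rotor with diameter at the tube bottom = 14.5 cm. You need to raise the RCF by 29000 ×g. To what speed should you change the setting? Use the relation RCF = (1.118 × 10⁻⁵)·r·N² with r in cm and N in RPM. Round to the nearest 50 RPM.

≈ 25900 RPM

r = 14.5 / 2 = 7.25 cm
Current RCF = 1.118 × 10⁻⁵ × 7.25 × (17690)² = 1.118 × 10⁻⁵ × 7.25 × 312,936,100 ≈ 25,365 × g
Target RCF = 25,365 + 29,000 = 54,365 × g
N² = 54,365 / (8.1055 × 10⁻⁵) = 670,717,414
N ≈ √670,717,414 ≈ 25,898.2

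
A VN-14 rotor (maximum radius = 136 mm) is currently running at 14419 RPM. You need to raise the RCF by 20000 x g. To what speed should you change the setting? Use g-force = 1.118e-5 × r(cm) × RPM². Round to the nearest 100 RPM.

N₂ ≈ 18400 RPM

r = 136 mm = 13.6 cm
Current RCF = 1.118 × 10⁻⁵ × 13.6 × (14419)² = 1.118 × 10⁻⁵ × 13.6 × 207,907,561 ≈ 31,611.9 × g
Target RCF = 31,611.9 + 20,000 = 51,611.9 × g
N² = 51,611.9 / (15.2048 × 10⁻⁵) = 339,444,781
N ≈ √339,444,781 ≈ 18,424.0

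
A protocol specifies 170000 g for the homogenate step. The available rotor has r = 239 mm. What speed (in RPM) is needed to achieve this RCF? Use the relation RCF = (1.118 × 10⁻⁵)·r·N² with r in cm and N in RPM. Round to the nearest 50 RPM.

r = 239 mm = 23.9 cm
170,000 = 1.118 × 10⁻⁵ × 23.9 × N²
N² = 170,000 / (26.7202 × 10⁻⁵) = 636,222,783
N ≈ √636,222,783 ≈ 25,223.5

25200 RPM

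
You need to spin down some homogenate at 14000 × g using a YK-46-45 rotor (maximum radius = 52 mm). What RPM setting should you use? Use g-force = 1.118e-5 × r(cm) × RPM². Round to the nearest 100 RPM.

r = 52 mm = 5.2 cm
RCF = 1.118 × 10⁻⁵ × r × N²
14,000 = 1.118 × 10⁻⁵ × 5.2 × N²
N² = 14,000 / (5.8136 × 10⁻⁵) = 240,814,642
N ≈ √240,814,642 ≈ 15,518.2

15500 RPM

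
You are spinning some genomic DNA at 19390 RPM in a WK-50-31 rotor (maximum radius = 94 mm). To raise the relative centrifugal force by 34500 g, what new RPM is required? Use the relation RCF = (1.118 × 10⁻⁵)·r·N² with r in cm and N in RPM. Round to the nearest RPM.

26538 RPM

r = 94 mm = 9.4 cm
Current RCF = 1.118 × 10⁻⁵ × 9.4 × (19390)² = 1.118 × 10⁻⁵ × 9.4 × 375,972,100 ≈ 39,511.7 × g
Target RCF = 39,511.7 + 34,500 = 74,011.7 × g
N² = 74,011.7 / (10.5092 × 10⁻⁵) = 704,256,271
N ≈ √704,256,271 ≈ 26,537.8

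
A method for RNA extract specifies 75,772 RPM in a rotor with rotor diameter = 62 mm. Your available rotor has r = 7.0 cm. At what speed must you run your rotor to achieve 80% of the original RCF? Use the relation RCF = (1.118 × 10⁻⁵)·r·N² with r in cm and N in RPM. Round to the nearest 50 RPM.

Original rotor: r = 62 mm / 2 = 31 mm = 3.1 cm
RCF_original = 1.118 × 10⁻⁵ × 3.1 × (75772)² = 1.118 × 10⁻⁵ × 3.1 × 5,741,395,984 ≈ 198,985.3 × g
Target RCF = 0.8 × 198,985.3 ≈ 159,188.2 × g
159,188.2 = 1.118 × 10⁻⁵ × 7 × N²
N² = 159,188.2 / (7.826 × 10⁻⁵) = 2,034,094,045
N ≈ √2,034,094,045 ≈ 45,100.9

45100 RPM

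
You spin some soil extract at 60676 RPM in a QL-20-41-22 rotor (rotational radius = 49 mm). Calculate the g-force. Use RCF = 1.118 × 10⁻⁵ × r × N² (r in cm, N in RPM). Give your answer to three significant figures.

202000 x g

r = 49 mm = 4.9 cm
RCF = 1.118 × 10⁻⁵ × 4.9 × (60676)² = 1.118 × 10⁻⁵ × 4.9 × 3,681,576,976 ≈ 201,684.1 × g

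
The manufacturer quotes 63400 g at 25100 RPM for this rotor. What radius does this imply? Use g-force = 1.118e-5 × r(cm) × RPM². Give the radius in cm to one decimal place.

9.0 cm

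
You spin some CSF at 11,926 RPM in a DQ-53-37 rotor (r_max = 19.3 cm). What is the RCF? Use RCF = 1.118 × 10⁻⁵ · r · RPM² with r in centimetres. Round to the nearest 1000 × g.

31000 x g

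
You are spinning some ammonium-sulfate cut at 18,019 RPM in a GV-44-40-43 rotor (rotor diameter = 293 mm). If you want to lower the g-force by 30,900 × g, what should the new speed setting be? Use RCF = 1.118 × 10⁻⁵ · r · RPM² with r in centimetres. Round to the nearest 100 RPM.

r = 293 mm / 2 = 146.5 mm = 14.65 cm
Current RCF = 1.118 × 10⁻⁵ × 14.65 × (18019)² = 1.118 × 10⁻⁵ × 14.65 × 324,684,361 ≈ 53,179.1 × g
Target RCF = 53,179.1 − 30,900 = 22,279.1 × g
N² = 22,279.1 / (16.3787 × 10⁻⁵) = 136,024,837
N ≈ √136,024,837 ≈ 11,663.0

≈ 11700 RPM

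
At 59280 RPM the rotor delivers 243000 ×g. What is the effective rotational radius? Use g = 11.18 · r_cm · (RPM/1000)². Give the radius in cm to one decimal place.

243000 = 11.18 × r × (59.28)²
r = 243000 / (11.18 × 3514.1184) = 243000 / 39287.84 ≈ 6.185 cm

6.2 cm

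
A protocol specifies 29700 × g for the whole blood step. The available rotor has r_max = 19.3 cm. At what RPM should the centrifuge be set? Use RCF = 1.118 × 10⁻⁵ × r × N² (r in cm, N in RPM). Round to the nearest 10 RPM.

≈ 11730 RPM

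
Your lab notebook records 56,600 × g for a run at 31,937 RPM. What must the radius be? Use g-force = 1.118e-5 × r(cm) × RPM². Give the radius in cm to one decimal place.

≈ 5.0 cm

56600 = 1.118 × 10⁻⁵ × r × (31937)²
r = 56600 / (1.118 × 10⁻⁵ × 1,019,971,969) = 56600 / 11403.29 ≈ 4.963 cm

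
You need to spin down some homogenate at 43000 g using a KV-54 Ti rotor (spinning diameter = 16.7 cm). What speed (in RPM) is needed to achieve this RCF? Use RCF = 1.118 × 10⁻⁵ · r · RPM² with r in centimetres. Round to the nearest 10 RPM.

r = 16.7 / 2 = 8.35 cm
RCF = 1.118 × 10⁻⁵ × r × N²
43,000 = 1.118 × 10⁻⁵ × 8.35 × N²
N² = 43,000 / (9.3353 × 10⁻⁵) = 460,617,227
N ≈ √460,617,227 ≈ 21,462.0

≈ 21460 RPM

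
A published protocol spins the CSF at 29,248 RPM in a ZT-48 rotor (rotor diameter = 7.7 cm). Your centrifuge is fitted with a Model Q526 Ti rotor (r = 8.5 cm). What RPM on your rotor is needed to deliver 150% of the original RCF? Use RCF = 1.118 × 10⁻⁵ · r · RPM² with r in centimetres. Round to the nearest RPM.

≈ 24108 RPM

Original rotor: r = 7.7 / 2 = 3.85 cm
RCF = 1.118 × 10⁻⁵ × r × N²
RCF_original = 1.118 × 10⁻⁵ × 3.85 × (29248)² = 1.118 × 10⁻⁵ × 3.85 × 855,445,504 ≈ 36,820.9 × g
Target RCF = 1.5 × 36,820.9 ≈ 55,231.4 × g
55,231.4 = 1.118 × 10⁻⁵ × 8.5 × N²
N² = 55,231.4 / (9.503 × 10⁻⁵) = 581,199,621
N ≈ √581,199,621 ≈ 24,108.1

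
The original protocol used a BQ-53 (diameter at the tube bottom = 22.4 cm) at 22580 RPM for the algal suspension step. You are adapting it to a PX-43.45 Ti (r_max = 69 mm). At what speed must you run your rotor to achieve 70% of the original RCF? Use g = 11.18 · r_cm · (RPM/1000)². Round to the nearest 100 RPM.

Original rotor: r = 22.4 / 2 = 11.2 cm
RCF = 11.18 × r × (N/1000)²
RCF_original = 11.18 × 11.2 × (22.58)² = 11.18 × 11.2 × 509.8564 ≈ 63,842.2 × g
Target RCF = 0.7 × 63,842.2 ≈ 44,689.5 × g
Your rotor: r = 69 mm = 6.9 cm
44,689.5 = 11.18 × 6.9 × (N/1000)²
(N/1000)² = 44,689.5 / 77.142 = 579.3148
N = 1000 × √579.3148 ≈ 24,069.0

24100 RPM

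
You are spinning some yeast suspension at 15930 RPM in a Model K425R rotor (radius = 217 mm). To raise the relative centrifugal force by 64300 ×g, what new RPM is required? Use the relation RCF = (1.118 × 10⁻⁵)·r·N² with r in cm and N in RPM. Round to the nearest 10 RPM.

N₂ ≈ 22780 RPM

r = 217 mm = 21.7 cm
Current RCF = 1.118 × 10⁻⁵ × 21.7 × (15930)² = 1.118 × 10⁻⁵ × 21.7 × 253,764,900 ≈ 61,564.9 × g
Target RCF = 61,564.9 + 64,300 = 125,864.9 × g
N² = 125,864.9 / (24.2606 × 10⁻⁵) = 518,803,739
N ≈ √518,803,739 ≈ 22,777.3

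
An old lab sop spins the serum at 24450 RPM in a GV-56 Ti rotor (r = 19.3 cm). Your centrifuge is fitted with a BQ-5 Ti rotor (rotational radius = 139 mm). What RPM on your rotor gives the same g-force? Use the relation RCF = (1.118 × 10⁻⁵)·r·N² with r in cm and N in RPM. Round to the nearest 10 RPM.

≈ 28810 RPM

RCF_original = 1.118 × 10⁻⁵ × 19.3 × (24450)² = 1.118 × 10⁻⁵ × 19.3 × 597,802,500 ≈ 128,990.2 × g
Your rotor: r = 139 mm = 13.9 cm
128,990.2 = 1.118 × 10⁻⁵ × 13.9 × N²
N² = 128,990.2 / (15.5402 × 10⁻⁵) = 830,042,084
N ≈ √830,042,084 ≈ 28,810.5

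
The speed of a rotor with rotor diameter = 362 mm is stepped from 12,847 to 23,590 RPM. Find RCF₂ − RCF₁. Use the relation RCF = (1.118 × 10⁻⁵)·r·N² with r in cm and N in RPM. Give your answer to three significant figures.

r = 362 mm / 2 = 181 mm = 18.1 cm
RCF₁ = 1.118 × 10⁻⁵ × 18.1 × (12847)² = 1.118 × 10⁻⁵ × 18.1 × 165,045,409 ≈ 33,398.3 × g
RCF₂ = 1.118 × 10⁻⁵ × 18.1 × (23590)² = 1.118 × 10⁻⁵ × 18.1 × 556,488,100 ≈ 112,609.8 × g
Increase = 112,609.8 − 33,398.3 = 79,211.5

79200 ×g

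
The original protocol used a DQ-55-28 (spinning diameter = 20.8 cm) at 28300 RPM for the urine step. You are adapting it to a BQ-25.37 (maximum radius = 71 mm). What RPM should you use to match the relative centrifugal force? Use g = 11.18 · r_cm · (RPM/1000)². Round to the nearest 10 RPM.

Original rotor: r = 20.8 / 2 = 10.4 cm
RCF = 11.18 × r × (N/1000)²
RCF_original = 11.18 × 10.4 × (28.3)² = 11.18 × 10.4 × 800.89 ≈ 93,121.1 × g
Your rotor: r = 71 mm = 7.1 cm
93,121.1 = 11.18 × 7.1 × (N/1000)²
(N/1000)² = 93,121.1 / 79.378 = 1173.135
N = 1000 × √1173.135 ≈ 34,251.1

34250 RPM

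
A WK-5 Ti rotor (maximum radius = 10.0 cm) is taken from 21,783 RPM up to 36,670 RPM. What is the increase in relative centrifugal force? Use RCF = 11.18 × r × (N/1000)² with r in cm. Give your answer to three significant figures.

RCF₁ = 11.18 × 10 × (21.783)² = 11.18 × 10 × 474.499089 ≈ 53,049 × g
RCF₂ = 11.18 × 10 × (36.67)² = 11.18 × 10 × 1,344.6889 ≈ 150,336.2 × g
Increase = 150,336.2 − 53,049 = 97,287.2

97300 ×g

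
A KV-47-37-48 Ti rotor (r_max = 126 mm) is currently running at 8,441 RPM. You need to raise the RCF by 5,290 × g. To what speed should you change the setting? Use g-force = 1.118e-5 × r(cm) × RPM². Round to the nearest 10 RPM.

N₂ ≈ 10430 RPM

r = 126 mm = 12.6 cm
Current RCF = 1.118 × 10⁻⁵ × 12.6 × (8441)² = 1.118 × 10⁻⁵ × 12.6 × 71,250,481 ≈ 10,036.9 × g
Target RCF = 10,036.9 + 5,290 = 15,326.9 × g
N² = 15,326.9 / (14.0868 × 10⁻⁵) = 108,803,277
N ≈ √108,803,277 ≈ 10,430.9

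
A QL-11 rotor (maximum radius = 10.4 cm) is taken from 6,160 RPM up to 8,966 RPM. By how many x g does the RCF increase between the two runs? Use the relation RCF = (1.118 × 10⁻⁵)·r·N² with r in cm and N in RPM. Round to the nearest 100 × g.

4900 x g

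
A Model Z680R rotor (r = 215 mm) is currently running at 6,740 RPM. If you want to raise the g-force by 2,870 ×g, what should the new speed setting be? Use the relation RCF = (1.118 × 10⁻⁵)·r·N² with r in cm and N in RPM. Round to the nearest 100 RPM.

r = 215 mm = 21.5 cm
Current RCF = 1.118 × 10⁻⁵ × 21.5 × (6740)² = 1.118 × 10⁻⁵ × 21.5 × 45,427,600 ≈ 10,919.4 × g
Target RCF = 10,919.4 + 2,870 = 13,789.4 × g
N² = 13,789.4 / (24.037 × 10⁻⁵) = 57,367,392
N ≈ √57,367,392 ≈ 7,574.1

N₂ ≈ 7600 RPM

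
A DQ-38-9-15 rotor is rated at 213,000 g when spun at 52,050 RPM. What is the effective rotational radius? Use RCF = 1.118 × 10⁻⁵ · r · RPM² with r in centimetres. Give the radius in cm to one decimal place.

≈ 7.0 cm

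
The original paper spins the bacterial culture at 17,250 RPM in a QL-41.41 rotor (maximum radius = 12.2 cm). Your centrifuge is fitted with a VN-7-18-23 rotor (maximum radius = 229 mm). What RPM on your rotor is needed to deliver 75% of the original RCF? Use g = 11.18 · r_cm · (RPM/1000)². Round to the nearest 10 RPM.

≈ 10900 RPM

RCF_original = 11.18 × 12.2 × (17.25)² = 11.18 × 12.2 × 297.5625 ≈ 40,586.3 × g
Target RCF = 0.75 × 40,586.3 ≈ 30,439.7 × g
Your rotor: r = 229 mm = 22.9 cm
30,439.7 = 11.18 × 22.9 × (N/1000)²
(N/1000)² = 30,439.7 / 256.022 = 118.8949
N = 1000 × √118.8949 ≈ 10,903.9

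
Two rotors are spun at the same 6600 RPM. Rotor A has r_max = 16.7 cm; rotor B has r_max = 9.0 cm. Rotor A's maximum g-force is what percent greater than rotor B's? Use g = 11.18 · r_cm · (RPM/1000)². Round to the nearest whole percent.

86%

At equal RPM, RCF scales linearly with r: ratio = 16.7 / 9.0 = 1.8556.
So rotor A delivers 85.6% more g-force.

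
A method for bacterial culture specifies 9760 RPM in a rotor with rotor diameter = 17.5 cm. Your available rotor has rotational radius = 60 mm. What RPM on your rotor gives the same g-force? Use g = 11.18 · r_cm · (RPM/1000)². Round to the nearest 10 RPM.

Original rotor: r = 17.5 / 2 = 8.75 cm
RCF_original = 11.18 × 8.75 × (9.76)² = 11.18 × 8.75 × 95.2576 ≈ 9,318.6 × g
Your rotor: r = 60 mm = 6.0 cm
9,318.6 = 11.18 × 6 × (N/1000)²
(N/1000)² = 9,318.6 / 67.08 = 138.9177
N = 1000 × √138.9177 ≈ 11,786.3

≈ 11790 RPM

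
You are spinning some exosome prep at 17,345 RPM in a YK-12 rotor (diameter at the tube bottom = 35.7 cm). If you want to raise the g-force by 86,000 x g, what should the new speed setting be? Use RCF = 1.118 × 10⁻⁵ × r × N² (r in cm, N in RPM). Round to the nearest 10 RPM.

r = 35.7 / 2 = 17.85 cm
Current RCF = 1.118 × 10⁻⁵ × 17.85 × (17345)² = 1.118 × 10⁻⁵ × 17.85 × 300,849,025 ≈ 60,038.3 × g
Target RCF = 60,038.3 + 86,000 = 146,038.3 × g
N² = 146,038.3 / (19.9563 × 10⁻⁵) = 731,790,462
N ≈ √731,790,462 ≈ 27,051.6

N₂ ≈ 27050 RPM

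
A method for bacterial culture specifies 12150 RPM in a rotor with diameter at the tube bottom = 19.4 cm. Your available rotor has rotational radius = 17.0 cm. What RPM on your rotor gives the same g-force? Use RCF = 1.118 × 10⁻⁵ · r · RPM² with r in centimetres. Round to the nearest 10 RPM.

Original rotor: r = 19.4 / 2 = 9.7 cm
RCF = 1.118 × 10⁻⁵ × r × N²
RCF_original = 1.118 × 10⁻⁵ × 9.7 × (12150)² = 1.118 × 10⁻⁵ × 9.7 × 147,622,500 ≈ 16,009.1 × g
16,009.1 = 1.118 × 10⁻⁵ × 17 × N²
N² = 16,009.1 / (19.006 × 10⁻⁵) = 84,231,822
N ≈ √84,231,822 ≈ 9,177.8

9180 RPM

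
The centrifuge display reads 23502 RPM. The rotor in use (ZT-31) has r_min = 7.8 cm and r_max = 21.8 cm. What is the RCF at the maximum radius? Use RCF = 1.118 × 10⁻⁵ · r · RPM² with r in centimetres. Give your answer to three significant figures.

≈ 135000 × g

Use r_max = 21.8 cm.
RCF = 1.118 × 10⁻⁵ × r × N²
RCF = 1.118 × 10⁻⁵ × 21.8 × (23502)² = 1.118 × 10⁻⁵ × 21.8 × 552,344,004 ≈ 134,619.5 × g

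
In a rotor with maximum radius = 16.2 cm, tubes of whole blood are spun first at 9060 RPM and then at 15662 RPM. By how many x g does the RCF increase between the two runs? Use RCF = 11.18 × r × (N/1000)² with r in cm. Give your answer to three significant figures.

RCF₁ = 11.18 × 16.2 × (9.06)² = 11.18 × 16.2 × 82.0836 ≈ 14,866.7 × g
RCF₂ = 11.18 × 16.2 × (15.662)² = 11.18 × 16.2 × 245.298244 ≈ 44,427.4 × g
Increase = 44,427.4 − 14,866.7 = 29,560.7

≈ 29600 x g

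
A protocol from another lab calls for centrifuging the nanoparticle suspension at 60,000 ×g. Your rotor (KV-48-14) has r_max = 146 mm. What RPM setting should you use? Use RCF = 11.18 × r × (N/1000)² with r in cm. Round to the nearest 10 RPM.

r = 146 mm = 14.6 cm
RCF = 11.18 × r × (N/1000)²
60,000 = 11.18 × 14.6 × (N/1000)²
(N/1000)² = 60,000 / 163.228 = 367.584
N = 1000 × √367.584 ≈ 19,172.5

≈ 19170 RPM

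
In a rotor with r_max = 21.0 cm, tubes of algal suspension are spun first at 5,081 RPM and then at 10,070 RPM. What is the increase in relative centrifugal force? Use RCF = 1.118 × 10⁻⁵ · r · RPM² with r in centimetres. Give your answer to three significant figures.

17700 ×g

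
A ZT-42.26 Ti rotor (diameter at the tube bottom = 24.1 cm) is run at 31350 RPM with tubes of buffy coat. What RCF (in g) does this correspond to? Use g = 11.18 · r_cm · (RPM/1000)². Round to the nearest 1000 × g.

132000 g

r = 24.1 / 2 = 12.05 cm
RCF = 11.18 × r × (N/1000)²
RCF = 11.18 × 12.05 × (31.35)² = 11.18 × 12.05 × 982.8225 ≈ 132,404.9 × g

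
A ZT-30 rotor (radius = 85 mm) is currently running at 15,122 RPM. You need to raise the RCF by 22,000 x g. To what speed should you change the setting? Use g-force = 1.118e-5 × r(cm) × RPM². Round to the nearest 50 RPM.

N₂ ≈ 21450 RPM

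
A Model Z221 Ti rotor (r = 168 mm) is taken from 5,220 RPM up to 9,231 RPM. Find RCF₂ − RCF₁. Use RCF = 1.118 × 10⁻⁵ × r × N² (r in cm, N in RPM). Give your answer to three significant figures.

r = 168 mm = 16.8 cm
RCF₁ = 1.118 × 10⁻⁵ × 16.8 × (5220)² = 1.118 × 10⁻⁵ × 16.8 × 27,248,400 ≈ 5,117.9 × g
RCF₂ = 1.118 × 10⁻⁵ × 16.8 × (9231)² = 1.118 × 10⁻⁵ × 16.8 × 85,211,361 ≈ 16,004.7 × g
Increase = 16,004.7 − 5,117.9 = 10,886.8

≈ 10900 ×g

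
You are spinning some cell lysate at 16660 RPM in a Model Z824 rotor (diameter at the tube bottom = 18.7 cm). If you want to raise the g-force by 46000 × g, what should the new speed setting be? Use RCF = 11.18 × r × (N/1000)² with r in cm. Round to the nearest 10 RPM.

r = 18.7 / 2 = 9.35 cm
Current RCF = 11.18 × 9.35 × (16.66)² = 11.18 × 9.35 × 277.5556 ≈ 29,013.7 × g
Target RCF = 29,013.7 + 46,000 = 75,013.7 × g
(N/1000)² = 75,013.7 / 104.533 = 717.6078
N = 1000 × √717.6078 ≈ 26,788.2

26790 RPM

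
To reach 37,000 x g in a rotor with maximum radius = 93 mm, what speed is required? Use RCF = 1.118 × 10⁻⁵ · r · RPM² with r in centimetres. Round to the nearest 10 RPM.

r = 93 mm = 9.3 cm
37,000 = 1.118 × 10⁻⁵ × 9.3 × N²
N² = 37,000 / (10.3974 × 10⁻⁵) = 355,858,195
N ≈ √355,858,195 ≈ 18,864.2

18860 RPM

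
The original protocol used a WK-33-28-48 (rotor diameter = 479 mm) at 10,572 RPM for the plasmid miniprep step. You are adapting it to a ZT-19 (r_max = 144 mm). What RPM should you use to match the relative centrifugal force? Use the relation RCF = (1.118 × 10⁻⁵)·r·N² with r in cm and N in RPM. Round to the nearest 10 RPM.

Original rotor: r = 479 mm / 2 = 239.5 mm = 23.95 cm
RCF = 1.118 × 10⁻⁵ × r × N²
RCF_original = 1.118 × 10⁻⁵ × 23.95 × (10572)² = 1.118 × 10⁻⁵ × 23.95 × 111,767,184 ≈ 29,926.9 × g
Your rotor: r = 144 mm = 14.4 cm
29,926.9 = 1.118 × 10⁻⁵ × 14.4 × N²
N² = 29,926.9 / (16.0992 × 10⁻⁵) = 185,890,603
N ≈ √185,890,603 ≈ 13,634.2

≈ 13630 RPM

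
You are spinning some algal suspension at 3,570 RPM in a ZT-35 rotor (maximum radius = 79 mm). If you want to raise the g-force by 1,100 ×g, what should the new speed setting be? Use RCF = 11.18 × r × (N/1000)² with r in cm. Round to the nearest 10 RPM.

≈ 5020 RPM

r = 79 mm = 7.9 cm
Current RCF = 11.18 × 7.9 × (3.57)² = 11.18 × 7.9 × 12.7449 ≈ 1,125.7 × g
Target RCF = 1,125.7 + 1,100 = 2,225.7 × g
(N/1000)² = 2,225.7 / 88.322 = 25.19984
N = 1000 × √25.19984 ≈ 5,019.9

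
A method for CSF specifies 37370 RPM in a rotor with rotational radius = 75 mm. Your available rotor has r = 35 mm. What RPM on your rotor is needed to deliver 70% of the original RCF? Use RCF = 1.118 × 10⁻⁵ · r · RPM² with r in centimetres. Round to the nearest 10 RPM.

45770 RPM

Original rotor: r = 75 mm = 7.5 cm
RCF_original = 1.118 × 10⁻⁵ × 7.5 × (37370)² = 1.118 × 10⁻⁵ × 7.5 × 1,396,516,900 ≈ 117,097.9 × g
Target RCF = 0.7 × 117,097.9 ≈ 81,968.5 × g
Your rotor: r = 35 mm = 3.5 cm
81,968.5 = 1.118 × 10⁻⁵ × 3.5 × N²
N² = 81,968.5 / (3.913 × 10⁻⁵) = 2,094,773,831
N ≈ √2,094,773,831 ≈ 45,768.7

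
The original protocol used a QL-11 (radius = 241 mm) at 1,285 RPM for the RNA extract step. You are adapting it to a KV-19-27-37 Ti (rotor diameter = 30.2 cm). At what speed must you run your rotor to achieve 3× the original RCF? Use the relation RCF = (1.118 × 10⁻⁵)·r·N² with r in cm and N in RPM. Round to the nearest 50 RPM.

2800 RPM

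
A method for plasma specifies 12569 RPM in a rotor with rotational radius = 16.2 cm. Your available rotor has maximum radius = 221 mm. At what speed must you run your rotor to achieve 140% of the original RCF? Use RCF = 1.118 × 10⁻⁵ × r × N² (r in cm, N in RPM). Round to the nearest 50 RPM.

≈ 12750 RPM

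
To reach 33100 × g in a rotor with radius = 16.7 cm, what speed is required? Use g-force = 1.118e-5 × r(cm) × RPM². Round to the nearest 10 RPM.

13310 RPM

33,100 = 1.118 × 10⁻⁵ × 16.7 × N²
N² = 33,100 / (18.6706 × 10⁻⁵) = 177,284,072
N ≈ √177,284,072 ≈ 13,314.8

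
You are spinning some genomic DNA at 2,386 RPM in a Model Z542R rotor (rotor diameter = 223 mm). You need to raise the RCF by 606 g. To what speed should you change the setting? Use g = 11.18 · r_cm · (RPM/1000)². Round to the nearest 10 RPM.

r = 223 mm / 2 = 111.5 mm = 11.15 cm
Current RCF = 11.18 × 11.15 × (2.386)² = 11.18 × 11.15 × 5.692996 ≈ 709.7 × g
Target RCF = 709.7 + 606 = 1,315.7 × g
(N/1000)² = 1,315.7 / 124.657 = 10.55456
N = 1000 × √10.55456 ≈ 3,248.8

≈ 3250 RPM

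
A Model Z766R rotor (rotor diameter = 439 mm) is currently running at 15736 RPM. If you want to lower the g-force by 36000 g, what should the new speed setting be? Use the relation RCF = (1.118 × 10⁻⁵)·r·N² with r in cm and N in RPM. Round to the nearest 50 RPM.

N₂ ≈ 10050 RPM

r = 439 mm / 2 = 219.5 mm = 21.95 cm
Current RCF = 1.118 × 10⁻⁵ × 21.95 × (15736)² = 1.118 × 10⁻⁵ × 21.95 × 247,621,696 ≈ 60,766.6 × g
Target RCF = 60,766.6 − 36,000 = 24,766.6 × g
N² = 24,766.6 / (24.5401 × 10⁻⁵) = 100,922,979
N ≈ √100,922,979 ≈ 10,046.0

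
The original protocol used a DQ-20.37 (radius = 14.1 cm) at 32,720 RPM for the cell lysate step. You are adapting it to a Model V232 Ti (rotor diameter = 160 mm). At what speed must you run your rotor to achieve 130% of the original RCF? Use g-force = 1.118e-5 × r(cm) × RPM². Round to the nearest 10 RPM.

RCF_original = 1.118 × 10⁻⁵ × 14.1 × (32720)² = 1.118 × 10⁻⁵ × 14.1 × 1,070,598,400 ≈ 168,767 × g
Target RCF = 1.3 × 168,767 ≈ 219,397.1 × g
Your rotor: r = 160 mm / 2 = 80 mm = 8 cm
219,397.1 = 1.118 × 10⁻⁵ × 8 × N²
N² = 219,397.1 / (8.944 × 10⁻⁵) = 2,453,008,721
N ≈ √2,453,008,721 ≈ 49,527.9

≈ 49530 RPM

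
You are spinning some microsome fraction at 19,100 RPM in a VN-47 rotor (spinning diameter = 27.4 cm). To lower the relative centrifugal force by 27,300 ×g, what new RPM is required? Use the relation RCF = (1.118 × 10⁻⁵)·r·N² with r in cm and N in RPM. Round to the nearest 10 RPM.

r = 27.4 / 2 = 13.7 cm
Current RCF = 1.118 × 10⁻⁵ × 13.7 × (19100)² = 1.118 × 10⁻⁵ × 13.7 × 364,810,000 ≈ 55,876.5 × g
Target RCF = 55,876.5 − 27,300 = 28,576.5 × g
N² = 28,576.5 / (15.3166 × 10⁻⁵) = 186,572,085
N ≈ √186,572,085 ≈ 13,659.1

13660 RPM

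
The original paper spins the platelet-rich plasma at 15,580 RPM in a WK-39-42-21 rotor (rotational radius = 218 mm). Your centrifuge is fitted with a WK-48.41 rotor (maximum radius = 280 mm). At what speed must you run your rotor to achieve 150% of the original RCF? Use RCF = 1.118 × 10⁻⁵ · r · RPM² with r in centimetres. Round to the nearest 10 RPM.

16840 RPM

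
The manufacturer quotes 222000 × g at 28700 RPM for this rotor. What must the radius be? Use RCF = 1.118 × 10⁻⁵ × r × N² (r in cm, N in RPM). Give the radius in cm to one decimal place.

r ≈ 24.1 cm

222000 = 1.118 × 10⁻⁵ × r × (28700)²
r = 222000 / (1.118 × 10⁻⁵ × 823,690,000) = 222000 / 9208.854 ≈ 24.107 cm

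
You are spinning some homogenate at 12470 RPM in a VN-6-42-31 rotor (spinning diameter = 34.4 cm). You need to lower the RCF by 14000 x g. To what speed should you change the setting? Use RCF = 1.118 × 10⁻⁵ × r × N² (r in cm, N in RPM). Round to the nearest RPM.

9094 RPM

r = 34.4 / 2 = 17.2 cm
Current RCF = 1.118 × 10⁻⁵ × 17.2 × (12470)² = 1.118 × 10⁻⁵ × 17.2 × 155,500,900 ≈ 29,902.2 × g
Target RCF = 29,902.2 − 14,000 = 15,902.2 × g
N² = 15,902.2 / (19.2296 × 10⁻⁵) = 82,696,468
N ≈ √82,696,468 ≈ 9,093.8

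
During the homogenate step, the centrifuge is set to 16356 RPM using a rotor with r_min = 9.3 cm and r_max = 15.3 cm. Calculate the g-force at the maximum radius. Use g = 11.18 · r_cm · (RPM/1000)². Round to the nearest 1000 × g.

Use r_max = 15.3 cm.
RCF = 11.18 × r × (N/1000)²
RCF = 11.18 × 15.3 × (16.356)² = 11.18 × 15.3 × 267.518736 ≈ 45,760.1 × g

46000 ×g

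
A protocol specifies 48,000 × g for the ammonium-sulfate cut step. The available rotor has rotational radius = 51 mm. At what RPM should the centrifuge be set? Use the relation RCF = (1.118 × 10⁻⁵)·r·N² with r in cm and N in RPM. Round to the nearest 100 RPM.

29000 RPM

r = 51 mm = 5.1 cm
48,000 = 1.118 × 10⁻⁵ × 5.1 × N²
N² = 48,000 / (5.7018 × 10⁻⁵) = 841,839,419
N ≈ √841,839,419 ≈ 29,014.5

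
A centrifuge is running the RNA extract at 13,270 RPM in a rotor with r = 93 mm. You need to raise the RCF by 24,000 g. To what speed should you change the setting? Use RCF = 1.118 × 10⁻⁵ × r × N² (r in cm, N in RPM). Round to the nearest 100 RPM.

r = 93 mm = 9.3 cm
Current RCF = 1.118 × 10⁻⁵ × 9.3 × (13270)² = 1.118 × 10⁻⁵ × 9.3 × 176,092,900 ≈ 18,309.1 × g
Target RCF = 18,309.1 + 24,000 = 42,309.1 × g
N² = 42,309.1 / (10.3974 × 10⁻⁵) = 406,919,999
N ≈ √406,919,999 ≈ 20,172.3

N₂ ≈ 20200 RPM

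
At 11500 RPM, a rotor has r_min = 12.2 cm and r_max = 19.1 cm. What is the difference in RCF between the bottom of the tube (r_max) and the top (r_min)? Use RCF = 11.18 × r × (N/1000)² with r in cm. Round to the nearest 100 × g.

RCF_max = 11.18 × 19.1 × (11.5)² = 11.18 × 19.1 × 132.25 ≈ 28,240.4 × g
RCF_min = 11.18 × 12.2 × (11.5)² = 11.18 × 12.2 × 132.25 ≈ 18,038.4 × g
ΔRCF = 28,240.4 − 18,038.4 = 10,202

ΔRCF ≈ 10200 ×g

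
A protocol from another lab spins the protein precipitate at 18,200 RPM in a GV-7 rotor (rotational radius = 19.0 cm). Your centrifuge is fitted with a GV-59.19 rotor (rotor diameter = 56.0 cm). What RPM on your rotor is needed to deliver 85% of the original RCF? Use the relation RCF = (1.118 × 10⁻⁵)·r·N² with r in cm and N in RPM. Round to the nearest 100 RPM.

13800 RPM

RCF_original = 1.118 × 10⁻⁵ × 19 × (18200)² = 1.118 × 10⁻⁵ × 19 × 331,240,000 ≈ 70,362 × g
Target RCF = 0.85 × 70,362 ≈ 59,807.7 × g
Your rotor: r = 56.0 / 2 = 28 cm
59,807.7 = 1.118 × 10⁻⁵ × 28 × N²
N² = 59,807.7 / (31.304 × 10⁻⁵) = 191,054,498
N ≈ √191,054,498 ≈ 13,822.2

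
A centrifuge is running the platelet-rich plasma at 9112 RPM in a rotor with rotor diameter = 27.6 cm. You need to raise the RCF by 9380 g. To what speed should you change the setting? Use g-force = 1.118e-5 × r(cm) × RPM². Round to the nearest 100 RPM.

N₂ ≈ 12000 RPM

r = 27.6 / 2 = 13.8 cm
Current RCF = 1.118 × 10⁻⁵ × 13.8 × (9112)² = 1.118 × 10⁻⁵ × 13.8 × 83,028,544 ≈ 12,810 × g
Target RCF = 12,810 + 9,380 = 22,190 × g
N² = 22,190 / (15.4284 × 10⁻⁵) = 143,825,672
N ≈ √143,825,672 ≈ 11,992.7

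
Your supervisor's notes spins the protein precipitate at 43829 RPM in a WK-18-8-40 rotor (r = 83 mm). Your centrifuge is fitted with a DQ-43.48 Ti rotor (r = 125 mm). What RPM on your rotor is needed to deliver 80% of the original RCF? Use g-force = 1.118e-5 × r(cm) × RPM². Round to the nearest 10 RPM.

Original rotor: r = 83 mm = 8.3 cm
RCF_original = 1.118 × 10⁻⁵ × 8.3 × (43829)² = 1.118 × 10⁻⁵ × 8.3 × 1,920,981,241 ≈ 178,255.5 × g
Target RCF = 0.8 × 178,255.5 ≈ 142,604.4 × g
Your rotor: r = 125 mm = 12.5 cm
142,604.4 = 1.118 × 10⁻⁵ × 12.5 × N²
N² = 142,604.4 / (13.975 × 10⁻⁵) = 1,020,425,045
N ≈ √1,020,425,045 ≈ 31,944.1

31940 RPM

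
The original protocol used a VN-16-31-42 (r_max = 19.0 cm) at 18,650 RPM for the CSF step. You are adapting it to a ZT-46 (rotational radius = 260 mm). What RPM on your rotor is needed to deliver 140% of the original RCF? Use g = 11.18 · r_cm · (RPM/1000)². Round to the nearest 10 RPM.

RCF = 11.18 × r × (N/1000)²
RCF_original = 11.18 × 19 × (18.65)² = 11.18 × 19 × 347.8225 ≈ 73,884.5 × g
Target RCF = 1.4 × 73,884.5 ≈ 103,438.3 × g
Your rotor: r = 260 mm = 26.0 cm
103,438.3 = 11.18 × 26 × (N/1000)²
(N/1000)² = 103,438.3 / 290.68 = 355.8494
N = 1000 × √355.8494 ≈ 18,864.0

18860 RPM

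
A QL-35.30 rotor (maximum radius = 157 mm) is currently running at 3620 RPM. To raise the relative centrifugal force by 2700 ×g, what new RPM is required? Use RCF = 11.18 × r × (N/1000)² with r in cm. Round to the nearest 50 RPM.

5350 RPM

r = 157 mm = 15.7 cm
Current RCF = 11.18 × 15.7 × (3.62)² = 11.18 × 15.7 × 13.1044 ≈ 2,300.2 × g
Target RCF = 2,300.2 + 2,700 = 5,000.2 × g
(N/1000)² = 5,000.2 / 175.526 = 28.48695
N = 1000 × √28.48695 ≈ 5,337.3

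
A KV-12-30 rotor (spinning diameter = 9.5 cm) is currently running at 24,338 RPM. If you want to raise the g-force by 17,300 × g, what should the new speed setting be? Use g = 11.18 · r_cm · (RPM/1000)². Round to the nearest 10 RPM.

r = 9.5 / 2 = 4.75 cm
Current RCF = 11.18 × 4.75 × (24.338)² = 11.18 × 4.75 × 592.338244 ≈ 31,456.1 × g
Target RCF = 31,456.1 + 17,300 = 48,756.1 × g
(N/1000)² = 48,756.1 / 53.105 = 918.1075
N = 1000 × √918.1075 ≈ 30,300.3

30300 RPM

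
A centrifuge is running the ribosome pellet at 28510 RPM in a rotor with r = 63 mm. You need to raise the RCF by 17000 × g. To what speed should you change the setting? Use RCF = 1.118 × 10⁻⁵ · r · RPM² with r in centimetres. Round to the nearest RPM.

N₂ ≈ 32468 RPM

r = 63 mm = 6.3 cm
Current RCF = 1.118 × 10⁻⁵ × 6.3 × (28510)² = 1.118 × 10⁻⁵ × 6.3 × 812,820,100 ≈ 57,250.2 × g
Target RCF = 57,250.2 + 17,000 = 74,250.2 × g
N² = 74,250.2 / (7.0434 × 10⁻⁵) = 1,054,181,219
N ≈ √1,054,181,219 ≈ 32,468.2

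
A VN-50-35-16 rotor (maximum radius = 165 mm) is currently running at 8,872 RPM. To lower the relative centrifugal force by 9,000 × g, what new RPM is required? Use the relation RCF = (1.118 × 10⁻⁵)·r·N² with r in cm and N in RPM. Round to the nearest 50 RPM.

r = 165 mm = 16.5 cm
Current RCF = 1.118 × 10⁻⁵ × 16.5 × (8872)² = 1.118 × 10⁻⁵ × 16.5 × 78,712,384 ≈ 14,520.1 × g
Target RCF = 14,520.1 − 9,000 = 5,520.1 × g
N² = 5,520.1 / (18.447 × 10⁻⁵) = 29,924,107
N ≈ √29,924,107 ≈ 5,470.3

N₂ ≈ 5450 RPM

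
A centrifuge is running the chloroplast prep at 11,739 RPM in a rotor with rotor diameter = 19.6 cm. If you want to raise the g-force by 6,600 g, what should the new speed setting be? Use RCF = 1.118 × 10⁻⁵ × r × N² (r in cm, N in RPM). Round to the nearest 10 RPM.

≈ 14070 RPM

r = 19.6 / 2 = 9.8 cm
Current RCF = 1.118 × 10⁻⁵ × 9.8 × (11739)² = 1.118 × 10⁻⁵ × 9.8 × 137,804,121 ≈ 15,098.4 × g
Target RCF = 15,098.4 + 6,600 = 21,698.4 × g
N² = 21,698.4 / (10.9564 × 10⁻⁵) = 198,043,153
N ≈ √198,043,153 ≈ 14,072.8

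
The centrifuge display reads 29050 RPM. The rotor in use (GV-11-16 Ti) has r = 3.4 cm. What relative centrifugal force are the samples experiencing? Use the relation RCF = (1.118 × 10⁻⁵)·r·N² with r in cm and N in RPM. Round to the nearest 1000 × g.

RCF = 1.118 × 10⁻⁵ × 3.4 × (29050)² = 1.118 × 10⁻⁵ × 3.4 × 843,902,500 ≈ 32,078.4 × g

≈ 32000 × g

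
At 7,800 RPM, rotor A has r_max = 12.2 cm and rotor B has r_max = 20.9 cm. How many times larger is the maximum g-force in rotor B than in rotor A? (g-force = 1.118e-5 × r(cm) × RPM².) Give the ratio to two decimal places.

At fixed N, RCF ∝ r, so RCF_B/RCF_A = r_B/r_A = 20.9 / 12.2 = 1.7131.

1.71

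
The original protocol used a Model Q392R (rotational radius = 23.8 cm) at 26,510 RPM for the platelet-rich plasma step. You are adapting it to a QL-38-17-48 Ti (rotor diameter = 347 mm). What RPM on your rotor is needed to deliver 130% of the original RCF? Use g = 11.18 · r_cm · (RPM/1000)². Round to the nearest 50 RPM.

≈ 35400 RPM

RCF_original = 11.18 × 23.8 × (26.51)² = 11.18 × 23.8 × 702.7801 ≈ 186,998.5 × g
Target RCF = 1.3 × 186,998.5 ≈ 243,098.1 × g
Your rotor: r = 347 mm / 2 = 173.5 mm = 17.35 cm
243,098.1 = 11.18 × 17.35 × (N/1000)²
(N/1000)² = 243,098.1 / 193.973 = 1253.257
N = 1000 × √1253.257 ≈ 35,401.4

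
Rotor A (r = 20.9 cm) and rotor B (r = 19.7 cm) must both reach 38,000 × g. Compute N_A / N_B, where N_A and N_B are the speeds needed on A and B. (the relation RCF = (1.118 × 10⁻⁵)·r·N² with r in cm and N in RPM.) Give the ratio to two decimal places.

0.97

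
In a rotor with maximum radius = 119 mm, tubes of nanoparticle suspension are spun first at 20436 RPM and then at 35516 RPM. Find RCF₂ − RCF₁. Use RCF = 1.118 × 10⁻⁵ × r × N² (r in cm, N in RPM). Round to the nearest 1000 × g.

112000 ×g

r = 119 mm = 11.9 cm
RCF₁ = 1.118 × 10⁻⁵ × 11.9 × (20436)² = 1.118 × 10⁻⁵ × 11.9 × 417,630,096 ≈ 55,562.3 × g
RCF₂ = 1.118 × 10⁻⁵ × 11.9 × (35516)² = 1.118 × 10⁻⁵ × 11.9 × 1,261,386,256 ≈ 167,817.4 × g
Increase = 167,817.4 − 55,562.3 = 112,255.1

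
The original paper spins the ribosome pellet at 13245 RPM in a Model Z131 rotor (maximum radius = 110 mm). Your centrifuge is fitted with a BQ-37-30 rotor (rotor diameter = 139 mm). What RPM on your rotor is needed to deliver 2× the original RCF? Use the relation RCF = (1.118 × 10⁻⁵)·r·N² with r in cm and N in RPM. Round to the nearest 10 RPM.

≈ 23570 RPM

Original rotor: r = 110 mm = 11.0 cm
RCF_original = 1.118 × 10⁻⁵ × 11 × (13245)² = 1.118 × 10⁻⁵ × 11 × 175,430,025 ≈ 21,574.4 × g
Target RCF = 2 × 21,574.4 ≈ 43,148.8 × g
Your rotor: r = 139 mm / 2 = 69.5 mm = 6.95 cm
43,148.8 = 1.118 × 10⁻⁵ × 6.95 × N²
N² = 43,148.8 / (7.7701 × 10⁻⁵) = 555,318,464
N ≈ √555,318,464 ≈ 23,565.2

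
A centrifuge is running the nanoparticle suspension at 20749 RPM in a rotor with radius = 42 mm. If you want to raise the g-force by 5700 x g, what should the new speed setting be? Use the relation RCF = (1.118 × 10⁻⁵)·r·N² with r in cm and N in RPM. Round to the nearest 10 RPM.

r = 42 mm = 4.2 cm
Current RCF = 1.118 × 10⁻⁵ × 4.2 × (20749)² = 1.118 × 10⁻⁵ × 4.2 × 430,521,001 ≈ 20,215.5 × g
Target RCF = 20,215.5 + 5,700 = 25,915.5 × g
N² = 25,915.5 / (4.6956 × 10⁻⁵) = 551,910,299
N ≈ √551,910,299 ≈ 23,492.8

≈ 23490 RPM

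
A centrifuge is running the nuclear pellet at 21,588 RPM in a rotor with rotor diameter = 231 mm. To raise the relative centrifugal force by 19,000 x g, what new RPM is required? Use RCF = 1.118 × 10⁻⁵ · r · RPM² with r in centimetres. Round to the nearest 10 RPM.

r = 231 mm / 2 = 115.5 mm = 11.55 cm
Current RCF = 1.118 × 10⁻⁵ × 11.55 × (21588)² = 1.118 × 10⁻⁵ × 11.55 × 466,041,744 ≈ 60,179.5 × g
Target RCF = 60,179.5 + 19,000 = 79,179.5 × g
N² = 79,179.5 / (12.9129 × 10⁻⁵) = 613,181,392
N ≈ √613,181,392 ≈ 24,762.5

24760 RPM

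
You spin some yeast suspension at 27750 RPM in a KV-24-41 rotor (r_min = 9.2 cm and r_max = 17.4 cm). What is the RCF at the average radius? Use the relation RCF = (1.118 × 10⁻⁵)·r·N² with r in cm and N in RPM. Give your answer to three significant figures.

RCF ≈ 115000 × g

r_avg = (9.2 + 17.4) / 2 = 13.3 cm
RCF = 1.118 × 10⁻⁵ × r × N²
RCF = 1.118 × 10⁻⁵ × 13.3 × (27750)² = 1.118 × 10⁻⁵ × 13.3 × 770,062,500 ≈ 114,503.7 × g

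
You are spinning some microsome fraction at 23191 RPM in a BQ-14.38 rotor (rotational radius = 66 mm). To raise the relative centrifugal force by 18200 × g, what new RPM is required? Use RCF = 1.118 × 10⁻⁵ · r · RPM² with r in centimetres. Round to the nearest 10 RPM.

r = 66 mm = 6.6 cm
Current RCF = 1.118 × 10⁻⁵ × 6.6 × (23191)² = 1.118 × 10⁻⁵ × 6.6 × 537,822,481 ≈ 39,684.8 × g
Target RCF = 39,684.8 + 18,200 = 57,884.8 × g
N² = 57,884.8 / (7.3788 × 10⁻⁵) = 784,474,440
N ≈ √784,474,440 ≈ 28,008.5

≈ 28010 RPM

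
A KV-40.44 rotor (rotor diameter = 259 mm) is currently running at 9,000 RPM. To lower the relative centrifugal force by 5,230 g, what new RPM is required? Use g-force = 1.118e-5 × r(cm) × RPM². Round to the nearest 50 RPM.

6700 RPM

r = 259 mm / 2 = 129.5 mm = 12.95 cm
Current RCF = 1.118 × 10⁻⁵ × 12.95 × (9000)² = 1.118 × 10⁻⁵ × 12.95 × 81,000,000 ≈ 11,727.3 × g
Target RCF = 11,727.3 − 5,230 = 6,497.3 × g
N² = 6,497.3 / (14.4781 × 10⁻⁵) = 44,876,745
N ≈ √44,876,745 ≈ 6,699.0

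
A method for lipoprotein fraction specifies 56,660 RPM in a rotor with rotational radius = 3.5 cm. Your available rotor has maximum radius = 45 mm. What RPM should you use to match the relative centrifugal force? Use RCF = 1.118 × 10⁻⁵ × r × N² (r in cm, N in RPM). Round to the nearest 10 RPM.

49970 RPM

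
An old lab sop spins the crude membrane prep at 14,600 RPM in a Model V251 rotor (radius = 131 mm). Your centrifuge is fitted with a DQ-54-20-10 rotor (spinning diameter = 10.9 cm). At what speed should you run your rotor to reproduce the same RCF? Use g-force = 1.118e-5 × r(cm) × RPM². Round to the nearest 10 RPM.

Original rotor: r = 131 mm = 13.1 cm
RCF_original = 1.118 × 10⁻⁵ × 13.1 × (14600)² = 1.118 × 10⁻⁵ × 13.1 × 213,160,000 ≈ 31,219 × g
Your rotor: r = 10.9 / 2 = 5.45 cm
31,219 = 1.118 × 10⁻⁵ × 5.45 × N²
N² = 31,219 / (6.0931 × 10⁻⁵) = 512,366,447
N ≈ √512,366,447 ≈ 22,635.5

≈ 22640 RPM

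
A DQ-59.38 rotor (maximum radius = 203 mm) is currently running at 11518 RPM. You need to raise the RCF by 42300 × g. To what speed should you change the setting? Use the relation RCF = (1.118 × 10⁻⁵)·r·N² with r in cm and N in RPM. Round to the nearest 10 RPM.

r = 203 mm = 20.3 cm
Current RCF = 1.118 × 10⁻⁵ × 20.3 × (11518)² = 1.118 × 10⁻⁵ × 20.3 × 132,664,324 ≈ 30,108.7 × g
Target RCF = 30,108.7 + 42,300 = 72,408.7 × g
N² = 72,408.7 / (22.6954 × 10⁻⁵) = 319,045,710
N ≈ √319,045,710 ≈ 17,861.9

≈ 17860 RPM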